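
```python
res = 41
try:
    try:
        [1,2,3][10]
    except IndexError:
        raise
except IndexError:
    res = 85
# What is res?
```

Step-by-step execution trace:
1. Inner try: `[1,2,3][10]` raises IndexError.
2. Inner `except IndexError` matches; bare `raise` re-raises the same IndexError.
3. Outer `except IndexError` matches → res = 85.
Result: 85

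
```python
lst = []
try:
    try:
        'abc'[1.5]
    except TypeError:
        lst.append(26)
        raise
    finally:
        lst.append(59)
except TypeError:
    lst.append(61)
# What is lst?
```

Step-by-step execution trace:
1. Inner try: `'abc'[1.5]` raises TypeError.
2. Inner `except TypeError` matches → `lst.append(26)` → lst = [26].
3. bare `raise` re-raises TypeError.
4. Inner `finally` runs during unwinding: `lst.append(59)` → lst = [26, 59].
5. Outer `except TypeError` matches → `lst.append(61)` → lst = [26, 59, 61].
Result: [26, 59, 61]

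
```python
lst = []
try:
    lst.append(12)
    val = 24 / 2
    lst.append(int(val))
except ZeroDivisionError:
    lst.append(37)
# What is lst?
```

Step-by-step execution trace:
1. try: `lst.append(12)` → lst = [12].
2. `val = 24 / 2` → val = 12.0. No exception raised.
3. `lst.append(int(val))` → lst = [12, 12].
4. `except ZeroDivisionError` is skipped (no exception was raised).
Result: [12, 12]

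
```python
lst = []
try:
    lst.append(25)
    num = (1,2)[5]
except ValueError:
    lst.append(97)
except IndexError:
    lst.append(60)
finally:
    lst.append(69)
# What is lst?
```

Step-by-step execution trace:
1. try: `lst.append(25)` → lst = [25].
2. `num = (1,2)[5]` raises IndexError.
3. `except ValueError` does not match IndexError; skipped.
4. `except IndexError` matches → `lst.append(60)` → lst = [25, 60].
5. finally always runs: `lst.append(69)` → lst = [25, 60, 69].
Result: [25, 60, 69]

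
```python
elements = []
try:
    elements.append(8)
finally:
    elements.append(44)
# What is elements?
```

Step-by-step execution trace:
1. try: `elements.append(8)` → elements = [8].
2. The try body completes without raising.
3. finally always runs: `elements.append(44)` → elements = [8, 44].
Result: [8, 44]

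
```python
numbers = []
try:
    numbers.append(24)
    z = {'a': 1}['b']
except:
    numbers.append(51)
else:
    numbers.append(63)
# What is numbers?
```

Step-by-step execution trace:
1. try: `numbers.append(24)` → numbers = [24].
2. `z = {'a': 1}['b']` raises KeyError.
3. bare `except` matches → `numbers.append(51)` → numbers = [24, 51].
4. `else` is skipped (an exception was raised).
Result: [24, 51]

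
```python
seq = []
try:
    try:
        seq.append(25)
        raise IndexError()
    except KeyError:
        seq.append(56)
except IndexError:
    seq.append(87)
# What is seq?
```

Step-by-step execution trace:
1. Inner try: `seq.append(25)` → seq = [25].
2. `raise IndexError()` raises IndexError.
3. Inner `except KeyError` does not match IndexError; exception propagates to outer try.
4. Outer `except IndexError` matches → `seq.append(87)` → seq = [25, 87].
Result: [25, 87]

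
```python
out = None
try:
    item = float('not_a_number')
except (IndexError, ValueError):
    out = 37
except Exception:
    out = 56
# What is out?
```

Step-by-step execution trace:
1. `item = float('not_a_number')` raises ValueError.
2. `except (IndexError, ValueError)` matches (ValueError is in the tuple) → out = 37.
3. `except Exception` is not reached.
Result: 37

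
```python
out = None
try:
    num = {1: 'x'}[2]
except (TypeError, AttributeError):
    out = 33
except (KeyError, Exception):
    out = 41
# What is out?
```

Step-by-step execution trace:
1. `num = {1: 'x'}[2]` raises KeyError.
2. `except (TypeError, AttributeError)` does not match KeyError; skipped.
3. `except (KeyError, Exception)` matches (KeyError is in the tuple) → out = 41.
Result: 41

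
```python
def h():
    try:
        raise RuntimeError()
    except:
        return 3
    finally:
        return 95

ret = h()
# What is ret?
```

Step-by-step execution trace:
1. `h()` enters try: `raise RuntimeError()` raises RuntimeError.
2. bare `except` matches → `return 3` sets pending return value 3.
3. Before returning, `finally: return 95` runs and overrides the pending return.
4. h() returns 95 → ret = 95.
Result: 95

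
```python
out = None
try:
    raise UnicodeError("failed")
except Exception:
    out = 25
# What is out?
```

Step-by-step execution trace:
1. `raise UnicodeError(...)` raises UnicodeError.
2. `except Exception` matches (UnicodeError is a subclass of Exception) → out = 25.
Result: 25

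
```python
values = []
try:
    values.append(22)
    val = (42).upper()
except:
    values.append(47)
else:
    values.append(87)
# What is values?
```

Step-by-step execution trace:
1. try: `values.append(22)` → values = [22].
2. `val = (42).upper()` raises AttributeError.
3. bare `except` matches → `values.append(47)` → values = [22, 47].
4. `else` is skipped (an exception was raised).
Result: [22, 47]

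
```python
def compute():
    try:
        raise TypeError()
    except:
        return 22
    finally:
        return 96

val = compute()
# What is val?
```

Step-by-step execution trace:
1. `compute()` enters try: `raise TypeError()` raises TypeError.
2. bare `except` matches → `return 22` sets pending return value 22.
3. Before returning, `finally: return 96` runs and overrides the pending return.
4. compute() returns 96 → val = 96.
Result: 96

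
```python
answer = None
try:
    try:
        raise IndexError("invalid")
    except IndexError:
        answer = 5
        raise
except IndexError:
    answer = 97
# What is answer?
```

Step-by-step execution trace:
1. Inner try: `raise IndexError("invalid")` raises IndexError.
2. Inner `except IndexError` matches → answer = 5.
3. bare `raise` re-raises the same IndexError.
4. Outer `except IndexError` matches → answer = 97.
Result: 97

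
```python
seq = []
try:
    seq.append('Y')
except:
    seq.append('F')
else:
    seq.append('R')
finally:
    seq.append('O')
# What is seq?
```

Step-by-step execution trace:
1. try: `seq.append('Y')` → seq = ['Y']. No exception raised.
2. `except` is skipped.
3. `else` runs: `seq.append('R')` → seq = ['Y', 'R'].
4. `finally` always runs: `seq.append('O')` → seq = ['Y', 'R', 'O'].
Result: ['Y', 'R', 'O']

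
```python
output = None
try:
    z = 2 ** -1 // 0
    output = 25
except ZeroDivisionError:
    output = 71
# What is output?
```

Step-by-step execution trace:
1. `z = 2 ** -1 // 0` raises ZeroDivisionError.
2. `output = 25` is not reached.
3. `except ZeroDivisionError` matches → output = 71.
Result: 71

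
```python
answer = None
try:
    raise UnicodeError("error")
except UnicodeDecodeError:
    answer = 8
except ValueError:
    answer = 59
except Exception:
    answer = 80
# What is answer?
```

Step-by-step execution trace:
1. `raise UnicodeError(...)` raises UnicodeError.
2. `except UnicodeDecodeError` does not match (UnicodeError is not a subclass of UnicodeDecodeError); skipped.
3. `except ValueError` matches (UnicodeError is a subclass of ValueError) → answer = 59.
4. `except Exception` is not reached.
Result: 59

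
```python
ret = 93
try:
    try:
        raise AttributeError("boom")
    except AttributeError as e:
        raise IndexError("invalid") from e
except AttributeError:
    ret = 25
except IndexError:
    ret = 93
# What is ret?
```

Step-by-step execution trace:
1. Inner try raises AttributeError; inner `except AttributeError as e` catches it.
2. `raise IndexError(...) from e` raises IndexError (AttributeError is attached as __cause__, but only IndexError is active).
3. Outer `except AttributeError` does not match IndexError; skipped.
4. Outer `except IndexError` matches → ret = 93.
Result: 93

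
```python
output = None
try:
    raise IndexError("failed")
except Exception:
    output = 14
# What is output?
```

Step-by-step execution trace:
1. `raise IndexError(...)` raises IndexError.
2. `except Exception` matches (IndexError is a subclass of Exception) → output = 14.
Result: 14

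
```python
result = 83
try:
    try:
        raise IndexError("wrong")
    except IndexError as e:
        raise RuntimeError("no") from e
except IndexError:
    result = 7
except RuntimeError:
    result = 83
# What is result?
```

Step-by-step execution trace:
1. Inner try raises IndexError; inner `except IndexError as e` catches it.
2. `raise RuntimeError(...) from e` raises RuntimeError (IndexError is attached as __cause__, but only RuntimeError is active).
3. Outer `except IndexError` does not match RuntimeError; skipped.
4. Outer `except RuntimeError` matches → result = 83.
Result: 83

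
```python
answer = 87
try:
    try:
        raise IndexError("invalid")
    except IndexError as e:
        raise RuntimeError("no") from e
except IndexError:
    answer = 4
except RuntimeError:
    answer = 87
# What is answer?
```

Step-by-step execution trace:
1. Inner try raises IndexError; inner `except IndexError as e` catches it.
2. `raise RuntimeError(...) from e` raises RuntimeError (IndexError is attached as __cause__, but only RuntimeError is active).
3. Outer `except IndexError` does not match RuntimeError; skipped.
4. Outer `except RuntimeError` matches → answer = 87.
Result: 87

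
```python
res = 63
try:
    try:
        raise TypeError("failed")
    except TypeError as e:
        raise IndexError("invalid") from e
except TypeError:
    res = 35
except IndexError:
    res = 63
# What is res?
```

Step-by-step execution trace:
1. Inner try raises TypeError; inner `except TypeError as e` catches it.
2. `raise IndexError(...) from e` raises IndexError (TypeError is attached as __cause__, but only IndexError is active).
3. Outer `except TypeError` does not match IndexError; skipped.
4. Outer `except IndexError` matches → res = 63.
Result: 63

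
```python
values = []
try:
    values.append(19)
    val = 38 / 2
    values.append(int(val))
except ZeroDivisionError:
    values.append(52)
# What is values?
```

Step-by-step execution trace:
1. try: `values.append(19)` → values = [19].
2. `val = 38 / 2` → val = 19.0. No exception raised.
3. `values.append(int(val))` → values = [19, 19].
4. `except ZeroDivisionError` is skipped (no exception was raised).
Result: [19, 19]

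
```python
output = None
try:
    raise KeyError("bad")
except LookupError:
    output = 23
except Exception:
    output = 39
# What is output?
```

Step-by-step execution trace:
1. `raise KeyError(...)` raises KeyError.
2. `except LookupError` matches (KeyError is a subclass of LookupError) → output = 23.
3. `except Exception` is not reached.
Result: 23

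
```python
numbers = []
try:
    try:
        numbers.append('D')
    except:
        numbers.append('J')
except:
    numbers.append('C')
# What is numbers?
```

Step-by-step execution trace:
1. Inner try: `numbers.append('D')` → numbers = ['D']. No exception raised.
2. Inner `except` is skipped.
3. Inner try completes normally; outer `except` is skipped.
Result: ['D']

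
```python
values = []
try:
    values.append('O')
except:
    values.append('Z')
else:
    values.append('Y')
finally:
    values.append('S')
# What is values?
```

Step-by-step execution trace:
1. try: `values.append('O')` → values = ['O']. No exception raised.
2. `except` is skipped.
3. `else` runs: `values.append('Y')` → values = ['O', 'Y'].
4. `finally` always runs: `values.append('S')` → values = ['O', 'Y', 'S'].
Result: ['O', 'Y', 'S']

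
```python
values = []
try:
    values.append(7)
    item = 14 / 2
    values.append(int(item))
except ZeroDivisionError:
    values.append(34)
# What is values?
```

Step-by-step execution trace:
1. try: `values.append(7)` → values = [7].
2. `item = 14 / 2` → item = 7.0. No exception raised.
3. `values.append(int(item))` → values = [7, 7].
4. `except ZeroDivisionError` is skipped (no exception was raised).
Result: [7, 7]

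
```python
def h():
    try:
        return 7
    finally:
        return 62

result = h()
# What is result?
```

Step-by-step execution trace:
1. `h()` enters try: `return 7` sets pending return value 7.
2. Before returning, `finally: return 62` runs and overrides the pending return.
3. h() returns 62 → result = 62.
Result: 62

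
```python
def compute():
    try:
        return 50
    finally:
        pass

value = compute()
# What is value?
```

Step-by-step execution trace:
1. `compute()` enters try: `return 50` sets pending return value 50.
2. Before returning, `finally: pass` runs (no effect).
3. compute() returns 50 → value = 50.
Result: 50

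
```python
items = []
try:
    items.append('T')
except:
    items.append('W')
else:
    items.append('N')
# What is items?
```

Step-by-step execution trace:
1. try: `items.append('T')` → items = ['T']. No exception raised.
2. `except` is skipped.
3. `else` runs (try completed without exception): `items.append('N')` → items = ['T', 'N'].
Result: ['T', 'N']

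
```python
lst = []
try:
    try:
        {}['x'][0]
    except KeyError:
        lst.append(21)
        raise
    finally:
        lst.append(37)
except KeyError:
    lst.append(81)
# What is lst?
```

Step-by-step execution trace:
1. Inner try: `{}['x'][0]` raises KeyError.
2. Inner `except KeyError` matches → `lst.append(21)` → lst = [21].
3. bare `raise` re-raises KeyError.
4. Inner `finally` runs during unwinding: `lst.append(37)` → lst = [21, 37].
5. Outer `except KeyError` matches → `lst.append(81)` → lst = [21, 37, 81].
Result: [21, 37, 81]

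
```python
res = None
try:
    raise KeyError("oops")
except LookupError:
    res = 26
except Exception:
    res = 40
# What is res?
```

Step-by-step execution trace:
1. `raise KeyError(...)` raises KeyError.
2. `except LookupError` matches (KeyError is a subclass of LookupError) → res = 26.
3. `except Exception` is not reached.
Result: 26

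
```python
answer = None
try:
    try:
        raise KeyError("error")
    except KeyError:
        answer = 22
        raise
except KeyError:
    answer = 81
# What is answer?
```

Step-by-step execution trace:
1. Inner try: `raise KeyError("error")` raises KeyError.
2. Inner `except KeyError` matches → answer = 22.
3. bare `raise` re-raises the same KeyError.
4. Outer `except KeyError` matches → answer = 81.
Result: 81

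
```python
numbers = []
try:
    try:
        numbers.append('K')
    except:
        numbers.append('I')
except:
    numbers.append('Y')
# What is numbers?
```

Step-by-step execution trace:
1. Inner try: `numbers.append('K')` → numbers = ['K']. No exception raised.
2. Inner `except` is skipped.
3. Inner try completes normally; outer `except` is skipped.
Result: ['K']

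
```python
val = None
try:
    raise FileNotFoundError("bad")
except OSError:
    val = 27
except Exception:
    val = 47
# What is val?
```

Step-by-step execution trace:
1. `raise FileNotFoundError(...)` raises FileNotFoundError.
2. `except OSError` matches (FileNotFoundError is a subclass of OSError) → val = 27.
3. `except Exception` is not reached.
Result: 27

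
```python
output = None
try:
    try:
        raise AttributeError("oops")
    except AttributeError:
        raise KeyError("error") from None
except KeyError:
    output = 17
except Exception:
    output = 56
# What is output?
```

Step-by-step execution trace:
1. Inner try raises AttributeError; inner `except AttributeError` catches it.
2. `raise KeyError(...) from None` raises KeyError (from None suppresses __context__, but the active exception is still KeyError).
3. Outer `except KeyError` matches → output = 17.
4. `except Exception` is not reached.
Result: 17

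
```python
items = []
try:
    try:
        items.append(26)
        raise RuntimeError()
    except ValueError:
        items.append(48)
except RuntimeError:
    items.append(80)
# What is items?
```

Step-by-step execution trace:
1. Inner try: `items.append(26)` → items = [26].
2. `raise RuntimeError()` raises RuntimeError.
3. Inner `except ValueError` does not match RuntimeError; exception propagates to outer try.
4. Outer `except RuntimeError` matches → `items.append(80)` → items = [26, 80].
Result: [26, 80]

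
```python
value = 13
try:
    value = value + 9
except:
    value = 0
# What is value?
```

Step-by-step execution trace:
1. value starts at 13.
2. try: `value = value + 9` → value = 22. No exception raised.
3. `except` is skipped.
Result: 22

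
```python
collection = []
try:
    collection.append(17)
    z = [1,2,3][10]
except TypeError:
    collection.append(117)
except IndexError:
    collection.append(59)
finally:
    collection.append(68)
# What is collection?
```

Step-by-step execution trace:
1. try: `collection.append(17)` → collection = [17].
2. `z = [1,2,3][10]` raises IndexError.
3. `except TypeError` does not match IndexError; skipped.
4. `except IndexError` matches → `collection.append(59)` → collection = [17, 59].
5. finally always runs: `collection.append(68)` → collection = [17, 59, 68].
Result: [17, 59, 68]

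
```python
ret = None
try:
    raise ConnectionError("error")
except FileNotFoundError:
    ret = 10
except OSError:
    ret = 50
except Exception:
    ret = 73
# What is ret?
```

Step-by-step execution trace:
1. `raise ConnectionError(...)` raises ConnectionError.
2. `except FileNotFoundError` does not match (ConnectionError is not a subclass of FileNotFoundError); skipped.
3. `except OSError` matches (ConnectionError is a subclass of OSError) → ret = 50.
4. `except Exception` is not reached.
Result: 50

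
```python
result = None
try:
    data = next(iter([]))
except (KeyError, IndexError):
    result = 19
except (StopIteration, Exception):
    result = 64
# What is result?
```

Step-by-step execution trace:
1. `data = next(iter([]))` raises StopIteration.
2. `except (KeyError, IndexError)` does not match StopIteration; skipped.
3. `except (StopIteration, Exception)` matches (StopIteration is in the tuple) → result = 64.
Result: 64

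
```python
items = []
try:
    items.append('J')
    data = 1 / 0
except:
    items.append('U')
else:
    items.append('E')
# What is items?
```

Step-by-step execution trace:
1. try: `items.append('J')` → items = ['J'].
2. `data = 1 / 0` raises ZeroDivisionError.
3. bare `except` matches → `items.append('U')` → items = ['J', 'U'].
4. `else` is skipped (an exception was raised).
Result: ['J', 'U']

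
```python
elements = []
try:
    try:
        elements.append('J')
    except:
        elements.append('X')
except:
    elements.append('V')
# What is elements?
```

Step-by-step execution trace:
1. Inner try: `elements.append('J')` → elements = ['J']. No exception raised.
2. Inner `except` is skipped.
3. Inner try completes normally; outer `except` is skipped.
Result: ['J']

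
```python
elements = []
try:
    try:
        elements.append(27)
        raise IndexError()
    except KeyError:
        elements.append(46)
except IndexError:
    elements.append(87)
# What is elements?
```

Step-by-step execution trace:
1. Inner try: `elements.append(27)` → elements = [27].
2. `raise IndexError()` raises IndexError.
3. Inner `except KeyError` does not match IndexError; exception propagates to outer try.
4. Outer `except IndexError` matches → `elements.append(87)` → elements = [27, 87].
Result: [27, 87]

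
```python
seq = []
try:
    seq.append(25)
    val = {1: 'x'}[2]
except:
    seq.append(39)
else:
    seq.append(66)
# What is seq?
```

Step-by-step execution trace:
1. try: `seq.append(25)` → seq = [25].
2. `val = {1: 'x'}[2]` raises KeyError.
3. bare `except` matches → `seq.append(39)` → seq = [25, 39].
4. `else` is skipped (an exception was raised).
Result: [25, 39]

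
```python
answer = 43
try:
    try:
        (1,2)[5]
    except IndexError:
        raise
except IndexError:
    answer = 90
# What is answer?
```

Step-by-step execution trace:
1. Inner try: `(1,2)[5]` raises IndexError.
2. Inner `except IndexError` matches; bare `raise` re-raises the same IndexError.
3. Outer `except IndexError` matches → answer = 90.
Result: 90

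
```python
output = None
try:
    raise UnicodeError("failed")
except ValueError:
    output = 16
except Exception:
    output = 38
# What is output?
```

Step-by-step execution trace:
1. `raise UnicodeError(...)` raises UnicodeError.
2. `except ValueError` matches (UnicodeError is a subclass of ValueError) → output = 16.
3. `except Exception` is not reached.
Result: 16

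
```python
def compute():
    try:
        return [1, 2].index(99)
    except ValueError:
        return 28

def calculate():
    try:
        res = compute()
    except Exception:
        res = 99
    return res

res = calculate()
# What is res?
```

Step-by-step execution trace:
1. `calculate()` calls `compute()`.
2. In compute: `[1, 2].index(99)` raises ValueError; `except ValueError` catches it → returns 28.
3. In calculate: `res = compute()` → res = 28. No exception reaches calculate.
4. `except Exception` is skipped; calculate returns 28.
5. res = 28.
Result: 28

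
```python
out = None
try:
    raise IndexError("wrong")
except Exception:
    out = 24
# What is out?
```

Step-by-step execution trace:
1. `raise IndexError(...)` raises IndexError.
2. `except Exception` matches (IndexError is a subclass of Exception) → out = 24.
Result: 24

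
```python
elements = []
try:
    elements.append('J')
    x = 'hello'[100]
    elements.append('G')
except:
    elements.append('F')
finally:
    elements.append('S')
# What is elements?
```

Step-by-step execution trace:
1. try: `elements.append('J')` → elements = ['J'].
2. `x = 'hello'[100]` raises IndexError; `elements.append('G')` is not reached.
3. bare `except` matches → `elements.append('F')` → elements = ['J', 'F'].
4. finally always runs: `elements.append('S')` → elements = ['J', 'F', 'S'].
Result: ['J', 'F', 'S']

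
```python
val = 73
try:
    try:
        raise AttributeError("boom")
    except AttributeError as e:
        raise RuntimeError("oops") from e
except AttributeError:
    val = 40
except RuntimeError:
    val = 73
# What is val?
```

Step-by-step execution trace:
1. Inner try raises AttributeError; inner `except AttributeError as e` catches it.
2. `raise RuntimeError(...) from e` raises RuntimeError (AttributeError is attached as __cause__, but only RuntimeError is active).
3. Outer `except AttributeError` does not match RuntimeError; skipped.
4. Outer `except RuntimeError` matches → val = 73.
Result: 73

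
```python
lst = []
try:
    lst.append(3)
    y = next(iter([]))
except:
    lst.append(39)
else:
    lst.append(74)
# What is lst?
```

Step-by-step execution trace:
1. try: `lst.append(3)` → lst = [3].
2. `y = next(iter([]))` raises StopIteration.
3. bare `except` matches → `lst.append(39)` → lst = [3, 39].
4. `else` is skipped (an exception was raised).
Result: [3, 39]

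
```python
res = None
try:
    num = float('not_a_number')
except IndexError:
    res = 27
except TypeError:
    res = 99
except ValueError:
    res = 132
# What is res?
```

Step-by-step execution trace:
1. `num = float('not_a_number')` raises ValueError.
2. `except IndexError` does not match ValueError; skipped.
3. `except TypeError` does not match ValueError; skipped.
4. `except ValueError` matches → res = 132.
Result: 132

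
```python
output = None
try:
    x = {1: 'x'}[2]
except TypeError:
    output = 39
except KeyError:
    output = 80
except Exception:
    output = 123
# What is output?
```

Step-by-step execution trace:
1. `x = {1: 'x'}[2]` raises KeyError.
2. `except TypeError` does not match KeyError; skipped.
3. `except KeyError` matches → output = 80.
4. Remaining except clauses are skipped.
Result: 80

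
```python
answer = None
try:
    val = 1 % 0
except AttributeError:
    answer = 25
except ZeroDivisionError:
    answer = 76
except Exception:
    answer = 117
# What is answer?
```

Step-by-step execution trace:
1. `val = 1 % 0` raises ZeroDivisionError.
2. `except AttributeError` does not match ZeroDivisionError; skipped.
3. `except ZeroDivisionError` matches → answer = 76.
4. Remaining except clauses are skipped.
Result: 76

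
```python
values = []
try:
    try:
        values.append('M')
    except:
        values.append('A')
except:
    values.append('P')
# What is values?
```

Step-by-step execution trace:
1. Inner try: `values.append('M')` → values = ['M']. No exception raised.
2. Inner `except` is skipped.
3. Inner try completes normally; outer `except` is skipped.
Result: ['M']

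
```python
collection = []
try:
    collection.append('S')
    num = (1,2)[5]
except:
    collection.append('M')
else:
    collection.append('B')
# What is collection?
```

Step-by-step execution trace:
1. try: `collection.append('S')` → collection = ['S'].
2. `num = (1,2)[5]` raises IndexError.
3. bare `except` matches → `collection.append('M')` → collection = ['S', 'M'].
4. `else` is skipped (an exception was raised).
Result: ['S', 'M']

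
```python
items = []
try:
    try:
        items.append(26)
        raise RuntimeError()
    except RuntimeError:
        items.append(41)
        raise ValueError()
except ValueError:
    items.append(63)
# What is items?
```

Step-by-step execution trace:
1. Inner try: `items.append(26)` → items = [26].
2. `raise RuntimeError()` raises RuntimeError.
3. Inner `except RuntimeError` matches → `items.append(41)` → items = [26, 41].
4. `raise ValueError()` raises ValueError; propagates to outer try.
5. Outer `except ValueError` matches → `items.append(63)` → items = [26, 41, 63].
Result: [26, 41, 63]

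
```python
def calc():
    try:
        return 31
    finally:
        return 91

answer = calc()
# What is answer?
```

Step-by-step execution trace:
1. `calc()` enters try: `return 31` sets pending return value 31.
2. Before returning, `finally: return 91` runs and overrides the pending return.
3. calc() returns 91 → answer = 91.
Result: 91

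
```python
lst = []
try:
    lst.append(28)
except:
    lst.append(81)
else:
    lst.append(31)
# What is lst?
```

Step-by-step execution trace:
1. try: `lst.append(28)` → lst = [28]. No exception raised.
2. `except` is skipped.
3. `else` runs (try completed without exception): `lst.append(31)` → lst = [28, 31].
Result: [28, 31]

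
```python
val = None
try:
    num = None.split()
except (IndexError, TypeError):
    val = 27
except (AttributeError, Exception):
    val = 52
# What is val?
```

Step-by-step execution trace:
1. `num = None.split()` raises AttributeError.
2. `except (IndexError, TypeError)` does not match AttributeError; skipped.
3. `except (AttributeError, Exception)` matches (AttributeError is in the tuple) → val = 52.
Result: 52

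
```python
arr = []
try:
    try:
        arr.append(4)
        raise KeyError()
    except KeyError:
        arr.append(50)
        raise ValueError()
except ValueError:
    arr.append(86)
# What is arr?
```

Step-by-step execution trace:
1. Inner try: `arr.append(4)` → arr = [4].
2. `raise KeyError()` raises KeyError.
3. Inner `except KeyError` matches → `arr.append(50)` → arr = [4, 50].
4. `raise ValueError()` raises ValueError; propagates to outer try.
5. Outer `except ValueError` matches → `arr.append(86)` → arr = [4, 50, 86].
Result: [4, 50, 86]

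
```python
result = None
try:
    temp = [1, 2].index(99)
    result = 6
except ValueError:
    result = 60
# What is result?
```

Step-by-step execution trace:
1. `temp = [1, 2].index(99)` raises ValueError.
2. `result = 6` is not reached.
3. `except ValueError` matches → result = 60.
Result: 60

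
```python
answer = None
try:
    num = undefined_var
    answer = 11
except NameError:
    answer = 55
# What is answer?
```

Step-by-step execution trace:
1. `num = undefined_var` raises NameError.
2. `answer = 11` is not reached.
3. `except NameError` matches → answer = 55.
Result: 55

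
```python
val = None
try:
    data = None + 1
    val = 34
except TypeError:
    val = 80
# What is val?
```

Step-by-step execution trace:
1. `data = None + 1` raises TypeError.
2. `val = 34` is not reached.
3. `except TypeError` matches → val = 80.
Result: 80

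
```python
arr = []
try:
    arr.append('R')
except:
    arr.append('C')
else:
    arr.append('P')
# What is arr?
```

Step-by-step execution trace:
1. try: `arr.append('R')` → arr = ['R']. No exception raised.
2. `except` is skipped.
3. `else` runs (try completed without exception): `arr.append('P')` → arr = ['R', 'P'].
Result: ['R', 'P']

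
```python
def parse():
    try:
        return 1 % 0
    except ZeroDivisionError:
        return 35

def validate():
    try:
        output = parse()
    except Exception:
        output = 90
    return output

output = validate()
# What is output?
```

Step-by-step execution trace:
1. `validate()` calls `parse()`.
2. In parse: `1 % 0` raises ZeroDivisionError; `except ZeroDivisionError` catches it → returns 35.
3. In validate: `output = parse()` → output = 35. No exception reaches validate.
4. `except Exception` is skipped; validate returns 35.
5. output = 35.
Result: 35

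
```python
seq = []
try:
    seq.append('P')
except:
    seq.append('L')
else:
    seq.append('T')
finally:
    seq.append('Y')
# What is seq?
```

Step-by-step execution trace:
1. try: `seq.append('P')` → seq = ['P']. No exception raised.
2. `except` is skipped.
3. `else` runs: `seq.append('T')` → seq = ['P', 'T'].
4. `finally` always runs: `seq.append('Y')` → seq = ['P', 'T', 'Y'].
Result: ['P', 'T', 'Y']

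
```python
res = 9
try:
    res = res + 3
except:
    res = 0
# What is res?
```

Step-by-step execution trace:
1. res starts at 9.
2. try: `res = res + 3` → res = 12. No exception raised.
3. `except` is skipped.
Result: 12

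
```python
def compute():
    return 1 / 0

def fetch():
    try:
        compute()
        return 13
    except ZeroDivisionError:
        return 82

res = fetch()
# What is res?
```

Step-by-step execution trace:
1. `fetch()` calls `compute()`.
2. `compute()` evaluates `1 / 0`, which raises ZeroDivisionError; it propagates to the caller.
3. `return 13` is not reached.
4. `except ZeroDivisionError` in fetch matches → returns 82.
5. res = 82.
Result: 82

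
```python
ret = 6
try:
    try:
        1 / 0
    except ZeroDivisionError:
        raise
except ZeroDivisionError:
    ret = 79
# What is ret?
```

Step-by-step execution trace:
1. Inner try: `1 / 0` raises ZeroDivisionError.
2. Inner `except ZeroDivisionError` matches; bare `raise` re-raises the same ZeroDivisionError.
3. Outer `except ZeroDivisionError` matches → ret = 79.
Result: 79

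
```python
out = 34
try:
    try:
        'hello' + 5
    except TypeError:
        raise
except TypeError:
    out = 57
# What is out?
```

Step-by-step execution trace:
1. Inner try: `'hello' + 5` raises TypeError.
2. Inner `except TypeError` matches; bare `raise` re-raises the same TypeError.
3. Outer `except TypeError` matches → out = 57.
Result: 57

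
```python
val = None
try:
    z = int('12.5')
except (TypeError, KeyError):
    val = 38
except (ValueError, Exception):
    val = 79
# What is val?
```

Step-by-step execution trace:
1. `z = int('12.5')` raises ValueError.
2. `except (TypeError, KeyError)` does not match ValueError; skipped.
3. `except (ValueError, Exception)` matches (ValueError is in the tuple) → val = 79.
Result: 79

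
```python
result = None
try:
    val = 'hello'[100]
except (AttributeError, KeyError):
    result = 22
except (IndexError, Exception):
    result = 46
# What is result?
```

Step-by-step execution trace:
1. `val = 'hello'[100]` raises IndexError.
2. `except (AttributeError, KeyError)` does not match IndexError; skipped.
3. `except (IndexError, Exception)` matches (IndexError is in the tuple) → result = 46.
Result: 46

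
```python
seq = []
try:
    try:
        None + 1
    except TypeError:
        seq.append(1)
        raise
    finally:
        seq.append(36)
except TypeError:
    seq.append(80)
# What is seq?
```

Step-by-step execution trace:
1. Inner try: `None + 1` raises TypeError.
2. Inner `except TypeError` matches → `seq.append(1)` → seq = [1].
3. bare `raise` re-raises TypeError.
4. Inner `finally` runs during unwinding: `seq.append(36)` → seq = [1, 36].
5. Outer `except TypeError` matches → `seq.append(80)` → seq = [1, 36, 80].
Result: [1, 36, 80]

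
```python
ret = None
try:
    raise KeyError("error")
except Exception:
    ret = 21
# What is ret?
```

Step-by-step execution trace:
1. `raise KeyError(...)` raises KeyError.
2. `except Exception` matches (KeyError is a subclass of Exception) → ret = 21.
Result: 21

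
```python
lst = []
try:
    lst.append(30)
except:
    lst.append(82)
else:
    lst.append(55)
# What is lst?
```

Step-by-step execution trace:
1. try: `lst.append(30)` → lst = [30]. No exception raised.
2. `except` is skipped.
3. `else` runs (try completed without exception): `lst.append(55)` → lst = [30, 55].
Result: [30, 55]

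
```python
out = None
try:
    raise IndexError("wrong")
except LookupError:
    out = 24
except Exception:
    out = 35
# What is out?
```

Step-by-step execution trace:
1. `raise IndexError(...)` raises IndexError.
2. `except LookupError` matches (IndexError is a subclass of LookupError) → out = 24.
3. `except Exception` is not reached.
Result: 24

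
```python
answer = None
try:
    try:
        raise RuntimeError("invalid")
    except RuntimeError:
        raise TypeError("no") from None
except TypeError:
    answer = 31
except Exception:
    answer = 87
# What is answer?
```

Step-by-step execution trace:
1. Inner try raises RuntimeError; inner `except RuntimeError` catches it.
2. `raise TypeError(...) from None` raises TypeError (from None suppresses __context__, but the active exception is still TypeError).
3. Outer `except TypeError` matches → answer = 31.
4. `except Exception` is not reached.
Result: 31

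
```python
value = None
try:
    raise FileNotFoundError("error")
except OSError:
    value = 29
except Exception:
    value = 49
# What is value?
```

Step-by-step execution trace:
1. `raise FileNotFoundError(...)` raises FileNotFoundError.
2. `except OSError` matches (FileNotFoundError is a subclass of OSError) → value = 29.
3. `except Exception` is not reached.
Result: 29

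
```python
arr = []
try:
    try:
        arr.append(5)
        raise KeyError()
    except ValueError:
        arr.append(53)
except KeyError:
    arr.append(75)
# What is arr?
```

Step-by-step execution trace:
1. Inner try: `arr.append(5)` → arr = [5].
2. `raise KeyError()` raises KeyError.
3. Inner `except ValueError` does not match KeyError; exception propagates to outer try.
4. Outer `except KeyError` matches → `arr.append(75)` → arr = [5, 75].
Result: [5, 75]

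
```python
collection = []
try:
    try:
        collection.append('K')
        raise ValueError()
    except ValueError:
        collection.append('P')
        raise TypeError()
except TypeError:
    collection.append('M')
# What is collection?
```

Step-by-step execution trace:
1. Inner try: `collection.append('K')` → collection = ['K'].
2. `raise ValueError()` raises ValueError.
3. Inner `except ValueError` matches → `collection.append('P')` → collection = ['K', 'P'].
4. `raise TypeError()` raises TypeError; propagates to outer try.
5. Outer `except TypeError` matches → `collection.append('M')` → collection = ['K', 'P', 'M'].
Result: ['K', 'P', 'M']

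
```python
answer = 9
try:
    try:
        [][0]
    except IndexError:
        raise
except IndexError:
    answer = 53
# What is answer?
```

Step-by-step execution trace:
1. Inner try: `[][0]` raises IndexError.
2. Inner `except IndexError` matches; bare `raise` re-raises the same IndexError.
3. Outer `except IndexError` matches → answer = 53.
Result: 53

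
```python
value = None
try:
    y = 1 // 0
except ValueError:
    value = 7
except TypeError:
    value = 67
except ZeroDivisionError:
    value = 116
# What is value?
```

Step-by-step execution trace:
1. `y = 1 // 0` raises ZeroDivisionError.
2. `except ValueError` does not match ZeroDivisionError; skipped.
3. `except TypeError` does not match ZeroDivisionError; skipped.
4. `except ZeroDivisionError` matches → value = 116.
Result: 116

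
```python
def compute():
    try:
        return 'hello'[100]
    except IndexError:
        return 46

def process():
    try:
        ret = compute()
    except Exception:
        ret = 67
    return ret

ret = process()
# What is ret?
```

Step-by-step execution trace:
1. `process()` calls `compute()`.
2. In compute: `'hello'[100]` raises IndexError; `except IndexError` catches it → returns 46.
3. In process: `ret = compute()` → ret = 46. No exception reaches process.
4. `except Exception` is skipped; process returns 46.
5. ret = 46.
Result: 46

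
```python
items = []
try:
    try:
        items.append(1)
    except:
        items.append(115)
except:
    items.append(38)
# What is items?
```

Step-by-step execution trace:
1. Inner try: `items.append(1)` → items = [1]. No exception raised.
2. Inner `except` is skipped.
3. Inner try completes normally; outer `except` is skipped.
Result: [1]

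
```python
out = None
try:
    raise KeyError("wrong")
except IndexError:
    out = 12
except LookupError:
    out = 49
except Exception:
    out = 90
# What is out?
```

Step-by-step execution trace:
1. `raise KeyError(...)` raises KeyError.
2. `except IndexError` does not match (KeyError is not a subclass of IndexError); skipped.
3. `except LookupError` matches (KeyError is a subclass of LookupError) → out = 49.
4. `except Exception` is not reached.
Result: 49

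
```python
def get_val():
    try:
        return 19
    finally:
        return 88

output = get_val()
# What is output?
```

Step-by-step execution trace:
1. `get_val()` enters try: `return 19` sets pending return value 19.
2. Before returning, `finally: return 88` runs and overrides the pending return.
3. get_val() returns 88 → output = 88.
Result: 88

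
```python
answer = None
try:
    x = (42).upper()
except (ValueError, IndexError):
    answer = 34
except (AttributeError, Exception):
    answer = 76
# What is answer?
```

Step-by-step execution trace:
1. `x = (42).upper()` raises AttributeError.
2. `except (ValueError, IndexError)` does not match AttributeError; skipped.
3. `except (AttributeError, Exception)` matches (AttributeError is in the tuple) → answer = 76.
Result: 76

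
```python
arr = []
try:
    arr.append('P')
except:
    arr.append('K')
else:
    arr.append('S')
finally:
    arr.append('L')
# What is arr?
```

Step-by-step execution trace:
1. try: `arr.append('P')` → arr = ['P']. No exception raised.
2. `except` is skipped.
3. `else` runs: `arr.append('S')` → arr = ['P', 'S'].
4. `finally` always runs: `arr.append('L')` → arr = ['P', 'S', 'L'].
Result: ['P', 'S', 'L']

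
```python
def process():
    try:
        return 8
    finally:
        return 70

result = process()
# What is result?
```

Step-by-step execution trace:
1. `process()` enters try: `return 8` sets pending return value 8.
2. Before returning, `finally: return 70` runs and overrides the pending return.
3. process() returns 70 → result = 70.
Result: 70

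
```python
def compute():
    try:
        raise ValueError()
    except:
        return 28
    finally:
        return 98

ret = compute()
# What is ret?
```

Step-by-step execution trace:
1. `compute()` enters try: `raise ValueError()` raises ValueError.
2. bare `except` matches → `return 28` sets pending return value 28.
3. Before returning, `finally: return 98` runs and overrides the pending return.
4. compute() returns 98 → ret = 98.
Result: 98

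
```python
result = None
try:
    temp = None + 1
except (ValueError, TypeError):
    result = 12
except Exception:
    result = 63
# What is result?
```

Step-by-step execution trace:
1. `temp = None + 1` raises TypeError.
2. `except (ValueError, TypeError)` matches (TypeError is in the tuple) → result = 12.
3. `except Exception` is not reached.
Result: 12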